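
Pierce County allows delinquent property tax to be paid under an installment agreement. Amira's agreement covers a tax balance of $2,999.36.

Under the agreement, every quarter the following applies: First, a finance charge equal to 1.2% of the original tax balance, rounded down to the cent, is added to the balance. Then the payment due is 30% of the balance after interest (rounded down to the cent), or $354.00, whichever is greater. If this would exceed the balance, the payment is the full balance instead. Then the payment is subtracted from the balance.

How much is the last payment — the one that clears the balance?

$165.92

Quarter 1: $2,999.36 +$35.99 interest = $3,035.35; pay $910.60 → $2,124.75
Quarter 2: $2,124.75 +$35.99 interest = $2,160.74; pay $648.22 → $1,512.52
Quarter 3: $1,512.52 +$35.99 interest = $1,548.51; pay $464.55 → $1,083.96
Quarter 4: $1,083.96 +$35.99 interest = $1,119.95; pay $354.00 → $765.95
Quarter 5: $765.95 +$35.99 interest = $801.94; pay $354.00 → $447.94
Quarter 6: $447.94 +$35.99 interest = $483.93; pay $354.00 → $129.93
Quarter 7: $129.93 +$35.99 interest = $165.92; pay $165.92 → $0.00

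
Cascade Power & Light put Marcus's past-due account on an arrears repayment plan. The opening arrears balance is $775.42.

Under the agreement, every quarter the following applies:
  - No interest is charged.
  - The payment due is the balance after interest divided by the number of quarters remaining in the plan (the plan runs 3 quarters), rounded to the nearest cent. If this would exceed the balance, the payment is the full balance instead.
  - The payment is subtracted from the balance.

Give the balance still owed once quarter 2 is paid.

$258.47

Quarter 1: opening $775.42; payment $258.47; balance $516.95
Quarter 2: opening $516.95; payment $258.48; balance $258.47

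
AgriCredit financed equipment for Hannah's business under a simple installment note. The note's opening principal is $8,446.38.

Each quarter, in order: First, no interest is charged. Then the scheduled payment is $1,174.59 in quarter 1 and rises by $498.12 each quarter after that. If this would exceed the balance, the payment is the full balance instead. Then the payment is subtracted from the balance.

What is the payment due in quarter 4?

$2,668.95

Quarter 1: $8,446.38 − $1,174.59 → $7,271.79
Quarter 2: $7,271.79 − $1,672.71 → $5,599.08
Quarter 3: $5,599.08 − $2,170.83 → $3,428.25
Quarter 4: $3,428.25 − $2,668.95 → $759.30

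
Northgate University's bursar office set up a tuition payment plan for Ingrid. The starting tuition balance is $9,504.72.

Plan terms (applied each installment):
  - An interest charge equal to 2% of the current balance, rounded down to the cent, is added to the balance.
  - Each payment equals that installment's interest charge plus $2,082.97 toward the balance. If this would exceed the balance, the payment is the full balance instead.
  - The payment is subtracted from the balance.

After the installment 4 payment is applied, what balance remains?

$1,172.84

# | Opening | Interest | Payment | End bal
1 | $9,504.72 | $190.09 | $2,273.06 | $7,421.75
2 | $7,421.75 | $148.43 | $2,231.40 | $5,338.78
3 | $5,338.78 | $106.77 | $2,189.74 | $3,255.81
4 | $3,255.81 | $65.11 | $2,148.08 | $1,172.84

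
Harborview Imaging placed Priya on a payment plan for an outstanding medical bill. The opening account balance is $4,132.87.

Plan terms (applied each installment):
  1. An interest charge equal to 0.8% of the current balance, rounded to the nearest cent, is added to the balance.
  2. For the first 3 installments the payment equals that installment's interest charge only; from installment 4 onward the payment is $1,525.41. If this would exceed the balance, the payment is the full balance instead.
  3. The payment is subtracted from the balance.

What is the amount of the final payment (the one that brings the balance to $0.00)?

$1,145.32

Installment 1: $4,132.87 +$33.06 interest = $4,165.93; pay $33.06 → $4,132.87
Installment 2: $4,132.87 +$33.06 interest = $4,165.93; pay $33.06 → $4,132.87
Installment 3: $4,132.87 +$33.06 interest = $4,165.93; pay $33.06 → $4,132.87
Installment 4: $4,132.87 +$33.06 interest = $4,165.93; pay $1,525.41 → $2,640.52
Installment 5: $2,640.52 +$21.12 interest = $2,661.64; pay $1,525.41 → $1,136.23
Installment 6: $1,136.23 +$9.09 interest = $1,145.32; pay $1,145.32 → $0.00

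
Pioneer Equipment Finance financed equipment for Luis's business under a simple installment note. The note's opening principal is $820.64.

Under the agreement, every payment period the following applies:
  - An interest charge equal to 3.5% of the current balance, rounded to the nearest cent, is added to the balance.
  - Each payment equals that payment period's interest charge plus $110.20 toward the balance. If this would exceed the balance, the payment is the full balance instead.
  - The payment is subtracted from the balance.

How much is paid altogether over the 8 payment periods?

$942.42

Payment period 1: opening $820.64; interest $28.72 → $849.36; payment $138.92; balance $710.44
Payment period 2: opening $710.44; interest $24.87 → $735.31; payment $135.07; balance $600.24
Payment period 3: opening $600.24; interest $21.01 → $621.25; payment $131.21; balance $490.04
Payment period 4: opening $490.04; interest $17.15 → $507.19; payment $127.35; balance $379.84
Payment period 5: opening $379.84; interest $13.29 → $393.13; payment $123.49; balance $269.64
Payment period 6: opening $269.64; interest $9.44 → $279.08; payment $119.64; balance $159.44
Payment period 7: opening $159.44; interest $5.58 → $165.02; payment $115.78; balance $49.24
Payment period 8: opening $49.24; interest $1.72 → $50.96; payment $50.96; balance $0.00
Total paid: $942.42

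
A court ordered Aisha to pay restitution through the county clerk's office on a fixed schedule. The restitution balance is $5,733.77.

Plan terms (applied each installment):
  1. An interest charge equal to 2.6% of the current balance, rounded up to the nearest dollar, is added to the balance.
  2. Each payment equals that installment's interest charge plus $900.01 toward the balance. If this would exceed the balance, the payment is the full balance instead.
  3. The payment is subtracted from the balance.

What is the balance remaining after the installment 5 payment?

$1,233.72

Installment 1: $5,733.77 +$150.00 interest = $5,883.77; pay $1,050.01 → $4,833.76
Installment 2: $4,833.76 +$126.00 interest = $4,959.76; pay $1,026.01 → $3,933.75
Installment 3: $3,933.75 +$103.00 interest = $4,036.75; pay $1,003.01 → $3,033.74
Installment 4: $3,033.74 +$79.00 interest = $3,112.74; pay $979.01 → $2,133.73
Installment 5: $2,133.73 +$56.00 interest = $2,189.73; pay $956.01 → $1,233.72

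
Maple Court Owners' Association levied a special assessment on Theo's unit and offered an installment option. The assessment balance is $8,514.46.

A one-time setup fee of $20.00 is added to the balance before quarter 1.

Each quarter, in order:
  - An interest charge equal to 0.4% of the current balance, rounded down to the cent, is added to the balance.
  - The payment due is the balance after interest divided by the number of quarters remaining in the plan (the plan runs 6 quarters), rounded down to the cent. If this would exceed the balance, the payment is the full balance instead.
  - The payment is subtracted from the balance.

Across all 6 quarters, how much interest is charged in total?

Quarter 1: $8,534.46 +$34.13 interest = $8,568.59; pay $1,428.09 → $7,140.50
Quarter 2: $7,140.50 +$28.56 interest = $7,169.06; pay $1,433.81 → $5,735.25
Quarter 3: $5,735.25 +$22.94 interest = $5,758.19; pay $1,439.54 → $4,318.65
Quarter 4: $4,318.65 +$17.27 interest = $4,335.92; pay $1,445.30 → $2,890.62
Quarter 5: $2,890.62 +$11.56 interest = $2,902.18; pay $1,451.09 → $1,451.09
Quarter 6: $1,451.09 +$5.80 interest = $1,456.89; pay $1,456.89 → $0.00
Total interest: $34.13 + $28.56 + $22.94 + $17.27 + $11.56 + $5.80 = $120.26

$120.26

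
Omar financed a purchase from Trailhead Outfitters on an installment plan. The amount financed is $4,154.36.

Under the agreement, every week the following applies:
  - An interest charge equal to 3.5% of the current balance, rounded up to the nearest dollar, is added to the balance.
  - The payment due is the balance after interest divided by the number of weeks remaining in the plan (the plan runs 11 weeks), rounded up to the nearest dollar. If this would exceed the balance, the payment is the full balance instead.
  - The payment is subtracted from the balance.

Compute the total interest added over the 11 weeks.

Week 1: $4,154.36 +$146.00 interest = $4,300.36; pay $391.00 → $3,909.36
Week 2: $3,909.36 +$137.00 interest = $4,046.36; pay $405.00 → $3,641.36
Week 3: $3,641.36 +$128.00 interest = $3,769.36; pay $419.00 → $3,350.36
Week 4: $3,350.36 +$118.00 interest = $3,468.36; pay $434.00 → $3,034.36
Week 5: $3,034.36 +$107.00 interest = $3,141.36; pay $449.00 → $2,692.36
Week 6: $2,692.36 +$95.00 interest = $2,787.36; pay $465.00 → $2,322.36
Week 7: $2,322.36 +$82.00 interest = $2,404.36; pay $481.00 → $1,923.36
Week 8: $1,923.36 +$68.00 interest = $1,991.36; pay $498.00 → $1,493.36
Week 9: $1,493.36 +$53.00 interest = $1,546.36; pay $516.00 → $1,030.36
Week 10: $1,030.36 +$37.00 interest = $1,067.36; pay $534.00 → $533.36
Week 11: $533.36 +$19.00 interest = $552.36; pay $552.36 → $0.00
Total interest: $146.00 + $137.00 + $128.00 + $118.00 + $107.00 + $95.00 + $82.00 + $68.00 + $53.00 + $37.00 + $19.00 = $990.00

$990.00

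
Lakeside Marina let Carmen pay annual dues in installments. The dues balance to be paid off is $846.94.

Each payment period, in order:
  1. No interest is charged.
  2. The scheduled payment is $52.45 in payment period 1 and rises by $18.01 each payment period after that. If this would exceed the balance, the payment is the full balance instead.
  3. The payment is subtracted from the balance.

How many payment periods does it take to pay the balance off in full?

8

# | Opening | Payment | End bal
1 | $846.94 | $52.45 | $794.49
2 | $794.49 | $70.46 | $724.03
3 | $724.03 | $88.47 | $635.56
4 | $635.56 | $106.48 | $529.08
5 | $529.08 | $124.49 | $404.59
6 | $404.59 | $142.50 | $262.09
7 | $262.09 | $160.51 | $101.58
8 | $101.58 | $101.58 | $0.00
Balance reaches $0.00 in payment period 8.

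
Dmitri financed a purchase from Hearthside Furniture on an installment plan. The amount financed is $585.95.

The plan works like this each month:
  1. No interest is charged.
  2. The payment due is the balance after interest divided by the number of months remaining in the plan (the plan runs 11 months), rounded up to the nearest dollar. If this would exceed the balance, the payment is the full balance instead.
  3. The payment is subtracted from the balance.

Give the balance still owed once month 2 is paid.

$477.95

# | Opening | Payment | End bal
1 | $585.95 | $54.00 | $531.95
2 | $531.95 | $54.00 | $477.95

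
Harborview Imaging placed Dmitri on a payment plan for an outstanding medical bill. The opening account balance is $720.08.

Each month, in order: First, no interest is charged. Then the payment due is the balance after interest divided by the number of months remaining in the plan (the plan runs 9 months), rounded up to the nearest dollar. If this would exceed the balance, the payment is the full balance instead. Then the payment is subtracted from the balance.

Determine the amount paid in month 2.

# | Opening | Payment | End bal
1 | $720.08 | $81.00 | $639.08
2 | $639.08 | $80.00 | $559.08

$80.00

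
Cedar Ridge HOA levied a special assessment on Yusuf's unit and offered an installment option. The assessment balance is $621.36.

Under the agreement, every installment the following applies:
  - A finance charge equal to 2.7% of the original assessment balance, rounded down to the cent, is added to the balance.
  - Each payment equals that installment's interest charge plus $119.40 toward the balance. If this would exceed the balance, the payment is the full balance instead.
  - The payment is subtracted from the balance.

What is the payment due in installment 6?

$41.13

# | Opening | Interest | Payment | End bal
1 | $621.36 | $16.77 | $136.17 | $501.96
2 | $501.96 | $16.77 | $136.17 | $382.56
3 | $382.56 | $16.77 | $136.17 | $263.16
4 | $263.16 | $16.77 | $136.17 | $143.76
5 | $143.76 | $16.77 | $136.17 | $24.36
6 | $24.36 | $16.77 | $41.13 | $0.00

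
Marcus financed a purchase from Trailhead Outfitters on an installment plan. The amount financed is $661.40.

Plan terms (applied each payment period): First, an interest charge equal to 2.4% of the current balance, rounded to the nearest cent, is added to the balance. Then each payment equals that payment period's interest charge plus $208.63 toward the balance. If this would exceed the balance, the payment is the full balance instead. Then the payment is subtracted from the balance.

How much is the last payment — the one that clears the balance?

Payment period 1: $661.40 +$15.87 interest = $677.27; pay $224.50 → $452.77
Payment period 2: $452.77 +$10.87 interest = $463.64; pay $219.50 → $244.14
Payment period 3: $244.14 +$5.86 interest = $250.00; pay $214.49 → $35.51
Payment period 4: $35.51 +$0.85 interest = $36.36; pay $36.36 → $0.00

$36.36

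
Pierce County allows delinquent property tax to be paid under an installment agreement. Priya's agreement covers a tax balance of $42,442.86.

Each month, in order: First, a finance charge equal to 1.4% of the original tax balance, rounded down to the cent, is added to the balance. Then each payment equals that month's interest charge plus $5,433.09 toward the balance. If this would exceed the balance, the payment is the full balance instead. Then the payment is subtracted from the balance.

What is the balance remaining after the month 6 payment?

$9,844.32

Month 1: $42,442.86 +$594.20 interest = $43,037.06; pay $6,027.29 → $37,009.77
Month 2: $37,009.77 +$594.20 interest = $37,603.97; pay $6,027.29 → $31,576.68
Month 3: $31,576.68 +$594.20 interest = $32,170.88; pay $6,027.29 → $26,143.59
Month 4: $26,143.59 +$594.20 interest = $26,737.79; pay $6,027.29 → $20,710.50
Month 5: $20,710.50 +$594.20 interest = $21,304.70; pay $6,027.29 → $15,277.41
Month 6: $15,277.41 +$594.20 interest = $15,871.61; pay $6,027.29 → $9,844.32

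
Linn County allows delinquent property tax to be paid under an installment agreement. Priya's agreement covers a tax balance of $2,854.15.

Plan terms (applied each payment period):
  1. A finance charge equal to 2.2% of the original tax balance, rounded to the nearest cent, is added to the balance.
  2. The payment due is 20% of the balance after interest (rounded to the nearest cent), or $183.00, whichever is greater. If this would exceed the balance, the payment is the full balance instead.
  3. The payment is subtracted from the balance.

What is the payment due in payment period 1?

$583.39

Payment period 1: opening $2,854.15; interest $62.79 → $2,916.94; payment $583.39; balance $2,333.55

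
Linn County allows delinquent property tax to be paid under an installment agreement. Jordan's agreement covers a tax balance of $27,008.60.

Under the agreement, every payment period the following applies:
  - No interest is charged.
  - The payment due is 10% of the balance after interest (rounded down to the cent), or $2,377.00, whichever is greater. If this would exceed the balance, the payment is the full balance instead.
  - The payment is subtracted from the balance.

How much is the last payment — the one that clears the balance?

$483.97

# | Opening | Payment | End bal
1 | $27,008.60 | $2,700.86 | $24,307.74
2 | $24,307.74 | $2,430.77 | $21,876.97
3 | $21,876.97 | $2,377.00 | $19,499.97
4 | $19,499.97 | $2,377.00 | $17,122.97
5 | $17,122.97 | $2,377.00 | $14,745.97
6 | $14,745.97 | $2,377.00 | $12,368.97
7 | $12,368.97 | $2,377.00 | $9,991.97
8 | $9,991.97 | $2,377.00 | $7,614.97
9 | $7,614.97 | $2,377.00 | $5,237.97
10 | $5,237.97 | $2,377.00 | $2,860.97
11 | $2,860.97 | $2,377.00 | $483.97
12 | $483.97 | $483.97 | $0.00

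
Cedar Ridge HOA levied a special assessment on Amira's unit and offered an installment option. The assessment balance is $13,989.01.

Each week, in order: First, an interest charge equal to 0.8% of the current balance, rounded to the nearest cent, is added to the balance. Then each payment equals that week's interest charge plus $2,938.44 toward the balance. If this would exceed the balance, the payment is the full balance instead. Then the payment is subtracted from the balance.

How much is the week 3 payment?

$3,003.34

Week 1: opening $13,989.01; interest $111.91 → $14,100.92; payment $3,050.35; balance $11,050.57
Week 2: opening $11,050.57; interest $88.40 → $11,138.97; payment $3,026.84; balance $8,112.13
Week 3: opening $8,112.13; interest $64.90 → $8,177.03; payment $3,003.34; balance $5,173.69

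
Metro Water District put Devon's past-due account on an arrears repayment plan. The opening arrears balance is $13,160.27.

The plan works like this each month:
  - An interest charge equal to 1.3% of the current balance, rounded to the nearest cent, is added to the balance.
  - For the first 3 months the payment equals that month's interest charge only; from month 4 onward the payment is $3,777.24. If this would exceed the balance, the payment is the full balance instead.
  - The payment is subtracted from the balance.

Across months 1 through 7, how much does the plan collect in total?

Month 1: $13,160.27 +$171.08 interest = $13,331.35; pay $171.08 → $13,160.27
Month 2: $13,160.27 +$171.08 interest = $13,331.35; pay $171.08 → $13,160.27
Month 3: $13,160.27 +$171.08 interest = $13,331.35; pay $171.08 → $13,160.27
Month 4: $13,160.27 +$171.08 interest = $13,331.35; pay $3,777.24 → $9,554.11
Month 5: $9,554.11 +$124.20 interest = $9,678.31; pay $3,777.24 → $5,901.07
Month 6: $5,901.07 +$76.71 interest = $5,977.78; pay $3,777.24 → $2,200.54
Month 7: $2,200.54 +$28.61 interest = $2,229.15; pay $2,229.15 → $0.00
Total paid: $14,074.11

$14,074.11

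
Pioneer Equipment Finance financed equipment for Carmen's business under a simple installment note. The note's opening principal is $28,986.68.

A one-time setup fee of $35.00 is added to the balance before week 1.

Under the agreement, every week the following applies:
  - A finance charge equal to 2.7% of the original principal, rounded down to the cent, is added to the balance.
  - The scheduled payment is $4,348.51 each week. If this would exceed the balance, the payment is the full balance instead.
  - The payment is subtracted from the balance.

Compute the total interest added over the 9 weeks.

$7,043.76

Week 1: $29,021.68 +$782.64 interest = $29,804.32; pay $4,348.51 → $25,455.81
Week 2: $25,455.81 +$782.64 interest = $26,238.45; pay $4,348.51 → $21,889.94
Week 3: $21,889.94 +$782.64 interest = $22,672.58; pay $4,348.51 → $18,324.07
Week 4: $18,324.07 +$782.64 interest = $19,106.71; pay $4,348.51 → $14,758.20
Week 5: $14,758.20 +$782.64 interest = $15,540.84; pay $4,348.51 → $11,192.33
Week 6: $11,192.33 +$782.64 interest = $11,974.97; pay $4,348.51 → $7,626.46
Week 7: $7,626.46 +$782.64 interest = $8,409.10; pay $4,348.51 → $4,060.59
Week 8: $4,060.59 +$782.64 interest = $4,843.23; pay $4,348.51 → $494.72
Week 9: $494.72 +$782.64 interest = $1,277.36; pay $1,277.36 → $0.00
Total interest: $782.64 + $782.64 + $782.64 + $782.64 + $782.64 + $782.64 + $782.64 + $782.64 + $782.64 = $7,043.76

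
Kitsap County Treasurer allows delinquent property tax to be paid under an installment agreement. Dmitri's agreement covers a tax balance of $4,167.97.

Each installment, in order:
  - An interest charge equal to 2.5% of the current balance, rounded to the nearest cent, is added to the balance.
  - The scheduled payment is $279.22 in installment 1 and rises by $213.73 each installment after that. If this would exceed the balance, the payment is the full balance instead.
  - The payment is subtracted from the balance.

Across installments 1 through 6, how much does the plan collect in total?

$4,616.42

Installment 1: $4,167.97 +$104.20 interest = $4,272.17; pay $279.22 → $3,992.95
Installment 2: $3,992.95 +$99.82 interest = $4,092.77; pay $492.95 → $3,599.82
Installment 3: $3,599.82 +$90.00 interest = $3,689.82; pay $706.68 → $2,983.14
Installment 4: $2,983.14 +$74.58 interest = $3,057.72; pay $920.41 → $2,137.31
Installment 5: $2,137.31 +$53.43 interest = $2,190.74; pay $1,134.14 → $1,056.60
Installment 6: $1,056.60 +$26.42 interest = $1,083.02; pay $1,083.02 → $0.00
Total paid: $4,616.42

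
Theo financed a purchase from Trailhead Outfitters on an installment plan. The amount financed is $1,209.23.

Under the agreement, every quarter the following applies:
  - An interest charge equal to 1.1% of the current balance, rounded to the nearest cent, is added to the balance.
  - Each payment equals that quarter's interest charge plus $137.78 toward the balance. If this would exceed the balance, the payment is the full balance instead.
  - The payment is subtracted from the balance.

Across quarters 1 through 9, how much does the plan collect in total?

# | Opening | Interest | Payment | End bal
1 | $1,209.23 | $13.30 | $151.08 | $1,071.45
2 | $1,071.45 | $11.79 | $149.57 | $933.67
3 | $933.67 | $10.27 | $148.05 | $795.89
4 | $795.89 | $8.75 | $146.53 | $658.11
5 | $658.11 | $7.24 | $145.02 | $520.33
6 | $520.33 | $5.72 | $143.50 | $382.55
7 | $382.55 | $4.21 | $141.99 | $244.77
8 | $244.77 | $2.69 | $140.47 | $106.99
9 | $106.99 | $1.18 | $108.17 | $0.00
Total paid: $1,274.38

$1,274.38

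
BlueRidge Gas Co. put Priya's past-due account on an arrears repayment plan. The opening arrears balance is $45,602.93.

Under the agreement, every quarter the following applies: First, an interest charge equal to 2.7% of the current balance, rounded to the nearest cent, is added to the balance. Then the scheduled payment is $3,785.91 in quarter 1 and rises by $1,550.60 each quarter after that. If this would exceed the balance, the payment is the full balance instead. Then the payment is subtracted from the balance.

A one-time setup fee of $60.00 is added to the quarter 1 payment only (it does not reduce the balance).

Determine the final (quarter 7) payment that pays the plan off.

$5,226.44

Quarter 1: opening $45,602.93; interest $1,231.28 → $46,834.21; payment $3,785.91 (+ $60.00 fee); balance $43,048.30
Quarter 2: opening $43,048.30; interest $1,162.30 → $44,210.60; payment $5,336.51; balance $38,874.09
Quarter 3: opening $38,874.09; interest $1,049.60 → $39,923.69; payment $6,887.11; balance $33,036.58
Quarter 4: opening $33,036.58; interest $891.99 → $33,928.57; payment $8,437.71; balance $25,490.86
Quarter 5: opening $25,490.86; interest $688.25 → $26,179.11; payment $9,988.31; balance $16,190.80
Quarter 6: opening $16,190.80; interest $437.15 → $16,627.95; payment $11,538.91; balance $5,089.04
Quarter 7: opening $5,089.04; interest $137.40 → $5,226.44; payment $5,226.44; balance $0.00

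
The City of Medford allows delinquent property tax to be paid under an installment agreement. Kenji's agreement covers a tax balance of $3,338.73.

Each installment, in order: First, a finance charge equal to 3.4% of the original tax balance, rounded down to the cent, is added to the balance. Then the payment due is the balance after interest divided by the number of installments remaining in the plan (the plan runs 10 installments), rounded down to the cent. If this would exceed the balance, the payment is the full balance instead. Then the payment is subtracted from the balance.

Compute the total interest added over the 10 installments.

Installment 1: opening $3,338.73; interest $113.51 → $3,452.24; payment $345.22; balance $3,107.02
Installment 2: opening $3,107.02; interest $113.51 → $3,220.53; payment $357.83; balance $2,862.70
Installment 3: opening $2,862.70; interest $113.51 → $2,976.21; payment $372.02; balance $2,604.19
Installment 4: opening $2,604.19; interest $113.51 → $2,717.70; payment $388.24; balance $2,329.46
Installment 5: opening $2,329.46; interest $113.51 → $2,442.97; payment $407.16; balance $2,035.81
Installment 6: opening $2,035.81; interest $113.51 → $2,149.32; payment $429.86; balance $1,719.46
Installment 7: opening $1,719.46; interest $113.51 → $1,832.97; payment $458.24; balance $1,374.73
Installment 8: opening $1,374.73; interest $113.51 → $1,488.24; payment $496.08; balance $992.16
Installment 9: opening $992.16; interest $113.51 → $1,105.67; payment $552.83; balance $552.84
Installment 10: opening $552.84; interest $113.51 → $666.35; payment $666.35; balance $0.00
Total interest: $113.51 + $113.51 + $113.51 + $113.51 + $113.51 + $113.51 + $113.51 + $113.51 + $113.51 + $113.51 = $1,135.10

$1,135.10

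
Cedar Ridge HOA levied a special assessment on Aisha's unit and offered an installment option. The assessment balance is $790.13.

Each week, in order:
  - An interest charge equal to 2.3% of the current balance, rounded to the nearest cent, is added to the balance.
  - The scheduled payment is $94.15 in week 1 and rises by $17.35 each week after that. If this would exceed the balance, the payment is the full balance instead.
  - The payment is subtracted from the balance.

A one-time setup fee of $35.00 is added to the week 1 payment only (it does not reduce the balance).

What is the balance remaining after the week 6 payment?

$38.87

# | Opening | Interest | Payment | Fee | End bal
1 | $790.13 | $18.17 | $94.15 | $35.00 | $714.15
2 | $714.15 | $16.43 | $111.50 | — | $619.08
3 | $619.08 | $14.24 | $128.85 | — | $504.47
4 | $504.47 | $11.60 | $146.20 | — | $369.87
5 | $369.87 | $8.51 | $163.55 | — | $214.83
6 | $214.83 | $4.94 | $180.90 | — | $38.87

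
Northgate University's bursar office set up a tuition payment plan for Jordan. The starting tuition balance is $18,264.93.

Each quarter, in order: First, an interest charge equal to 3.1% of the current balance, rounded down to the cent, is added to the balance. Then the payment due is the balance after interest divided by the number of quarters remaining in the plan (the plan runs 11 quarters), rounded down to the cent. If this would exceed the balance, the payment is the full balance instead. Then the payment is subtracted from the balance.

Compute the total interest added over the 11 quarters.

$3,774.03

# | Opening | Interest | Payment | End bal
1 | $18,264.93 | $566.21 | $1,711.92 | $17,119.22
2 | $17,119.22 | $530.69 | $1,764.99 | $15,884.92
3 | $15,884.92 | $492.43 | $1,819.70 | $14,557.65
4 | $14,557.65 | $451.28 | $1,876.11 | $13,132.82
5 | $13,132.82 | $407.11 | $1,934.27 | $11,605.66
6 | $11,605.66 | $359.77 | $1,994.23 | $9,971.20
7 | $9,971.20 | $309.10 | $2,056.06 | $8,224.24
8 | $8,224.24 | $254.95 | $2,119.79 | $6,359.40
9 | $6,359.40 | $197.14 | $2,185.51 | $4,371.03
10 | $4,371.03 | $135.50 | $2,253.26 | $2,253.27
11 | $2,253.27 | $69.85 | $2,323.12 | $0.00
Total interest: $566.21 + $530.69 + $492.43 + $451.28 + $407.11 + $359.77 + $309.10 + $254.95 + $197.14 + $135.50 + $69.85 = $3,774.03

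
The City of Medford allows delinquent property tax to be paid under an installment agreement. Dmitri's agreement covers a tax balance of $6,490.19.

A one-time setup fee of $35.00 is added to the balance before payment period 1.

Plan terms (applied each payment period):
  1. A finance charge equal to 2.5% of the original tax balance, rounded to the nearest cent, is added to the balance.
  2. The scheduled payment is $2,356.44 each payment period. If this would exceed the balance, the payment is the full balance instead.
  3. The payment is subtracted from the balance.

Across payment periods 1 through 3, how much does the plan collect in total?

Payment period 1: opening $6,525.19; interest $162.25 → $6,687.44; payment $2,356.44; balance $4,331.00
Payment period 2: opening $4,331.00; interest $162.25 → $4,493.25; payment $2,356.44; balance $2,136.81
Payment period 3: opening $2,136.81; interest $162.25 → $2,299.06; payment $2,299.06; balance $0.00
Total paid: $7,011.94

$7,011.94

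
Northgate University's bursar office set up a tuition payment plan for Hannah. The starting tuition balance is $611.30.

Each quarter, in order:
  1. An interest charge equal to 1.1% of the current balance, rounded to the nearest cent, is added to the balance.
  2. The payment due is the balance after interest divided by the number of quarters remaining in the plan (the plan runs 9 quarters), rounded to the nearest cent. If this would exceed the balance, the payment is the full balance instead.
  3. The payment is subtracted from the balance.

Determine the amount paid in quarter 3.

Quarter 1: $611.30 +$6.72 interest = $618.02; pay $68.67 → $549.35
Quarter 2: $549.35 +$6.04 interest = $555.39; pay $69.42 → $485.97
Quarter 3: $485.97 +$5.35 interest = $491.32; pay $70.19 → $421.13

$70.19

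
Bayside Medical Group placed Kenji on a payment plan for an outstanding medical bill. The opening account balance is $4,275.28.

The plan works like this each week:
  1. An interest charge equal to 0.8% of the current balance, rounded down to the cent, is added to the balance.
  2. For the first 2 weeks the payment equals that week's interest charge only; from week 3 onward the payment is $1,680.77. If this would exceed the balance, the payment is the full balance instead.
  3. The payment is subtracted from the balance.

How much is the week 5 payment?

Week 1: $4,275.28 +$34.20 interest = $4,309.48; pay $34.20 → $4,275.28
Week 2: $4,275.28 +$34.20 interest = $4,309.48; pay $34.20 → $4,275.28
Week 3: $4,275.28 +$34.20 interest = $4,309.48; pay $1,680.77 → $2,628.71
Week 4: $2,628.71 +$21.02 interest = $2,649.73; pay $1,680.77 → $968.96
Week 5: $968.96 +$7.75 interest = $976.71; pay $976.71 → $0.00

$976.71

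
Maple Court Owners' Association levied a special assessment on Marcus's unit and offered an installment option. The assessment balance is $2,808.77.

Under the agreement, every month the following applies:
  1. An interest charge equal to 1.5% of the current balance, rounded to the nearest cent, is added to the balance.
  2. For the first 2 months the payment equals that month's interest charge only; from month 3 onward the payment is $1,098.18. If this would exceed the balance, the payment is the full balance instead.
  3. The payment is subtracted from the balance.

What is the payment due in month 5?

$691.04

Month 1: opening $2,808.77; interest $42.13 → $2,850.90; payment $42.13; balance $2,808.77
Month 2: opening $2,808.77; interest $42.13 → $2,850.90; payment $42.13; balance $2,808.77
Month 3: opening $2,808.77; interest $42.13 → $2,850.90; payment $1,098.18; balance $1,752.72
Month 4: opening $1,752.72; interest $26.29 → $1,779.01; payment $1,098.18; balance $680.83
Month 5: opening $680.83; interest $10.21 → $691.04; payment $691.04; balance $0.00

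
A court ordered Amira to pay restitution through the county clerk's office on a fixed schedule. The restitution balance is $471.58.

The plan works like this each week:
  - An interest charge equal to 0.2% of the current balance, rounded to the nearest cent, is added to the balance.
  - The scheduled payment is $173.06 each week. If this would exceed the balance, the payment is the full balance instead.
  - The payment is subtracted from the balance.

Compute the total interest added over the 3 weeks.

$1.79

# | Opening | Interest | Payment | End bal
1 | $471.58 | $0.94 | $173.06 | $299.46
2 | $299.46 | $0.60 | $173.06 | $127.00
3 | $127.00 | $0.25 | $127.25 | $0.00
Total interest: $0.94 + $0.60 + $0.25 = $1.79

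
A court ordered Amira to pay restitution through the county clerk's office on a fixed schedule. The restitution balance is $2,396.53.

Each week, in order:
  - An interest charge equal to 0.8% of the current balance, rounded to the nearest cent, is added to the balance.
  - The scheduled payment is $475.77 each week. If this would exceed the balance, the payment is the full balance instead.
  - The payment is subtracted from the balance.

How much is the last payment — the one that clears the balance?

$77.33

Week 1: opening $2,396.53; interest $19.17 → $2,415.70; payment $475.77; balance $1,939.93
Week 2: opening $1,939.93; interest $15.52 → $1,955.45; payment $475.77; balance $1,479.68
Week 3: opening $1,479.68; interest $11.84 → $1,491.52; payment $475.77; balance $1,015.75
Week 4: opening $1,015.75; interest $8.13 → $1,023.88; payment $475.77; balance $548.11
Week 5: opening $548.11; interest $4.38 → $552.49; payment $475.77; balance $76.72
Week 6: opening $76.72; interest $0.61 → $77.33; payment $77.33; balance $0.00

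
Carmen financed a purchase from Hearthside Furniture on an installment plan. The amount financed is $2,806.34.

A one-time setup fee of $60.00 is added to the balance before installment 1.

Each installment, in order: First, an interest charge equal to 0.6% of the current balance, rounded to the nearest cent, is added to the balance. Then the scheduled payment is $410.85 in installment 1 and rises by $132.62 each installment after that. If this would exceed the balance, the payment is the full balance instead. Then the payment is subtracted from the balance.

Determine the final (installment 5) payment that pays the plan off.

$481.47

Installment 1: opening $2,866.34; interest $17.20 → $2,883.54; payment $410.85; balance $2,472.69
Installment 2: opening $2,472.69; interest $14.84 → $2,487.53; payment $543.47; balance $1,944.06
Installment 3: opening $1,944.06; interest $11.66 → $1,955.72; payment $676.09; balance $1,279.63
Installment 4: opening $1,279.63; interest $7.68 → $1,287.31; payment $808.71; balance $478.60
Installment 5: opening $478.60; interest $2.87 → $481.47; payment $481.47; balance $0.00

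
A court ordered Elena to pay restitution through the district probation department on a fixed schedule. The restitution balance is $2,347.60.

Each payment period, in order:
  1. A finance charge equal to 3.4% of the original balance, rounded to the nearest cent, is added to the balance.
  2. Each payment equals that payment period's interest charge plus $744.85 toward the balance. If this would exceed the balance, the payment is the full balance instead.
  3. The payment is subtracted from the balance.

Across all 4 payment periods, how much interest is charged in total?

# | Opening | Interest | Payment | End bal
1 | $2,347.60 | $79.82 | $824.67 | $1,602.75
2 | $1,602.75 | $79.82 | $824.67 | $857.90
3 | $857.90 | $79.82 | $824.67 | $113.05
4 | $113.05 | $79.82 | $192.87 | $0.00
Total interest: $79.82 + $79.82 + $79.82 + $79.82 = $319.28

$319.28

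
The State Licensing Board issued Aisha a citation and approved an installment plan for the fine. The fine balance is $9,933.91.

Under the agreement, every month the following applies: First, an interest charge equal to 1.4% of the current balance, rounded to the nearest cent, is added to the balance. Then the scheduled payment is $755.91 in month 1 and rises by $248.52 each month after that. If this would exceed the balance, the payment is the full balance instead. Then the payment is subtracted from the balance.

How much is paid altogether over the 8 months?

Month 1: opening $9,933.91; interest $139.07 → $10,072.98; payment $755.91; balance $9,317.07
Month 2: opening $9,317.07; interest $130.44 → $9,447.51; payment $1,004.43; balance $8,443.08
Month 3: opening $8,443.08; interest $118.20 → $8,561.28; payment $1,252.95; balance $7,308.33
Month 4: opening $7,308.33; interest $102.32 → $7,410.65; payment $1,501.47; balance $5,909.18
Month 5: opening $5,909.18; interest $82.73 → $5,991.91; payment $1,749.99; balance $4,241.92
Month 6: opening $4,241.92; interest $59.39 → $4,301.31; payment $1,998.51; balance $2,302.80
Month 7: opening $2,302.80; interest $32.24 → $2,335.04; payment $2,247.03; balance $88.01
Month 8: opening $88.01; interest $1.23 → $89.24; payment $89.24; balance $0.00
Total paid: $10,599.53

$10,599.53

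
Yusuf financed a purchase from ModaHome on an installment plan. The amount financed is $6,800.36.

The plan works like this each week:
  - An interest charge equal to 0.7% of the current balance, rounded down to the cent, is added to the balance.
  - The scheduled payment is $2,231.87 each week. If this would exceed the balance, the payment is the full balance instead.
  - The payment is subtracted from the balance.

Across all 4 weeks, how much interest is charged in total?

$98.23

Week 1: $6,800.36 +$47.60 interest = $6,847.96; pay $2,231.87 → $4,616.09
Week 2: $4,616.09 +$32.31 interest = $4,648.40; pay $2,231.87 → $2,416.53
Week 3: $2,416.53 +$16.91 interest = $2,433.44; pay $2,231.87 → $201.57
Week 4: $201.57 +$1.41 interest = $202.98; pay $202.98 → $0.00
Total interest: $47.60 + $32.31 + $16.91 + $1.41 = $98.23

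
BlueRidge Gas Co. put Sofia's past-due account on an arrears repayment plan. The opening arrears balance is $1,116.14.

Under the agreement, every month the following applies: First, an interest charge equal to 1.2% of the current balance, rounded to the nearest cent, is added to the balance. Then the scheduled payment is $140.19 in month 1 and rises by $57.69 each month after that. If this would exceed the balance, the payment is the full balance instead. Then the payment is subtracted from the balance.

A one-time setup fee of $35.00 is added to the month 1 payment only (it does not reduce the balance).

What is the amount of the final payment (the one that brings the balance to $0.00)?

Month 1: $1,116.14 +$13.39 interest = $1,129.53; pay $140.19 (+ $35.00 fee) → $989.34
Month 2: $989.34 +$11.87 interest = $1,001.21; pay $197.88 → $803.33
Month 3: $803.33 +$9.64 interest = $812.97; pay $255.57 → $557.40
Month 4: $557.40 +$6.69 interest = $564.09; pay $313.26 → $250.83
Month 5: $250.83 +$3.01 interest = $253.84; pay $253.84 → $0.00

$253.84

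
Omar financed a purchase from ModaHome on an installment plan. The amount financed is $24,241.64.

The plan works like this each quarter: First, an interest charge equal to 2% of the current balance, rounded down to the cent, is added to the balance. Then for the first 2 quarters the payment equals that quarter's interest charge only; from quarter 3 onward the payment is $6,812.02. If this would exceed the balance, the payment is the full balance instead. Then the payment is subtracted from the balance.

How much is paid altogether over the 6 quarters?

$26,381.17

Quarter 1: $24,241.64 +$484.83 interest = $24,726.47; pay $484.83 → $24,241.64
Quarter 2: $24,241.64 +$484.83 interest = $24,726.47; pay $484.83 → $24,241.64
Quarter 3: $24,241.64 +$484.83 interest = $24,726.47; pay $6,812.02 → $17,914.45
Quarter 4: $17,914.45 +$358.28 interest = $18,272.73; pay $6,812.02 → $11,460.71
Quarter 5: $11,460.71 +$229.21 interest = $11,689.92; pay $6,812.02 → $4,877.90
Quarter 6: $4,877.90 +$97.55 interest = $4,975.45; pay $4,975.45 → $0.00
Total paid: $26,381.17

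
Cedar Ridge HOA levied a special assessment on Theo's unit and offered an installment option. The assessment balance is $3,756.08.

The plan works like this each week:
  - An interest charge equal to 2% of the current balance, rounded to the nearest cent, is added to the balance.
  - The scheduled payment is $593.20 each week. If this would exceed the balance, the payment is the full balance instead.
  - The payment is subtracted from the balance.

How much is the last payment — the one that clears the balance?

Week 1: opening $3,756.08; interest $75.12 → $3,831.20; payment $593.20; balance $3,238.00
Week 2: opening $3,238.00; interest $64.76 → $3,302.76; payment $593.20; balance $2,709.56
Week 3: opening $2,709.56; interest $54.19 → $2,763.75; payment $593.20; balance $2,170.55
Week 4: opening $2,170.55; interest $43.41 → $2,213.96; payment $593.20; balance $1,620.76
Week 5: opening $1,620.76; interest $32.42 → $1,653.18; payment $593.20; balance $1,059.98
Week 6: opening $1,059.98; interest $21.20 → $1,081.18; payment $593.20; balance $487.98
Week 7: opening $487.98; interest $9.76 → $497.74; payment $497.74; balance $0.00

$497.74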